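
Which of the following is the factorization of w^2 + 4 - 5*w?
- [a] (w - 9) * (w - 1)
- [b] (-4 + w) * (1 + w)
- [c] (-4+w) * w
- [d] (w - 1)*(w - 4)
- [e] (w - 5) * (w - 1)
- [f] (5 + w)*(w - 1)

We need to factor w^2 + 4 - 5*w.
The factored form is (w - 1)*(w - 4).
d) (w - 1)*(w - 4)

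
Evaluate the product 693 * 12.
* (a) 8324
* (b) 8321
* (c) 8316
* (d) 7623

693 * 12 = 8316
c) 8316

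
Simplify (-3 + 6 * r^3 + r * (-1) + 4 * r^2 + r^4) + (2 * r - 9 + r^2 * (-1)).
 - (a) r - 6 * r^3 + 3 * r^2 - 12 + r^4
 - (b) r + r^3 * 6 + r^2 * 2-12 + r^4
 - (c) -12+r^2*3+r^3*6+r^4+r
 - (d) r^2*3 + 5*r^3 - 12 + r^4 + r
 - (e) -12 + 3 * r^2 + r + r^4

Adding the polynomials and combining like terms:
(-3 + 6*r^3 + r*(-1) + 4*r^2 + r^4) + (2*r - 9 + r^2*(-1))
= -12+r^2*3+r^3*6+r^4+r
c) -12+r^2*3+r^3*6+r^4+r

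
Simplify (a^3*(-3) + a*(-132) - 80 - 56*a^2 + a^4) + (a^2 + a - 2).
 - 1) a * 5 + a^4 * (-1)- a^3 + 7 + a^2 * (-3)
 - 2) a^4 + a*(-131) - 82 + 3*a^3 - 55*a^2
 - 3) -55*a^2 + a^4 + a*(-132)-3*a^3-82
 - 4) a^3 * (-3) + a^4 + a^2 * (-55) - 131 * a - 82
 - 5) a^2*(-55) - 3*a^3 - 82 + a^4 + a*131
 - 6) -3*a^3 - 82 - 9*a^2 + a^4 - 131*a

Adding the polynomials and combining like terms:
(a^3*(-3) + a*(-132) - 80 - 56*a^2 + a^4) + (a^2 + a - 2)
= a^3 * (-3) + a^4 + a^2 * (-55) - 131 * a - 82
4) a^3 * (-3) + a^4 + a^2 * (-55) - 131 * a - 82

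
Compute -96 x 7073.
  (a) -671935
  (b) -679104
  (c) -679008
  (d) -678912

-96 * 7073 = -679008
c) -679008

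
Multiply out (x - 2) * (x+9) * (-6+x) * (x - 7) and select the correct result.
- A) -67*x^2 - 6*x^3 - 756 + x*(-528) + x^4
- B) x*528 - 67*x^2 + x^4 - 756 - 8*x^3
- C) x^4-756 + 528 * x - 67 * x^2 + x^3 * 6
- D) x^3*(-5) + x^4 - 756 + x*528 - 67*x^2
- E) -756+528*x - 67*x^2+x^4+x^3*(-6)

Expanding (x - 2) * (x+9) * (-6+x) * (x - 7):
= -756+528*x - 67*x^2+x^4+x^3*(-6)
E) -756+528*x - 67*x^2+x^4+x^3*(-6)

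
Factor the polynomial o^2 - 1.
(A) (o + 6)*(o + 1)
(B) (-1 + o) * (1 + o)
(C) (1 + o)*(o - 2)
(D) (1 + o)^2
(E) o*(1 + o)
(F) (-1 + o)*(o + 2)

We need to factor o^2 - 1.
The factored form is (-1 + o) * (1 + o).
B) (-1 + o) * (1 + o)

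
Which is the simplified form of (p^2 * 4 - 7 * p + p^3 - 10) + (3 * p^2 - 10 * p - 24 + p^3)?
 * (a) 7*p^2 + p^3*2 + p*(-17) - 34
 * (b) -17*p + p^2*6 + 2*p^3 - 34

Adding the polynomials and combining like terms:
(p^2*4 - 7*p + p^3 - 10) + (3*p^2 - 10*p - 24 + p^3)
= 7*p^2 + p^3*2 + p*(-17) - 34
a) 7*p^2 + p^3*2 + p*(-17) - 34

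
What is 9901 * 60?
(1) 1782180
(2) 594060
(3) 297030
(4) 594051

9901 * 60 = 594060
2) 594060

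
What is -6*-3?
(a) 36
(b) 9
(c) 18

-6 * -3 = 18
c) 18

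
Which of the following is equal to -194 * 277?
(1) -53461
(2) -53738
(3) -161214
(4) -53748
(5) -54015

-194 * 277 = -53738
2) -53738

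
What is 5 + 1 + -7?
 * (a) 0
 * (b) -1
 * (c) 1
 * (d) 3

First: 5 + 1 = 6
Then: 6 + -7 = -1
b) -1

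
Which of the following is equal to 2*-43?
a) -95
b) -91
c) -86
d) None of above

2 * -43 = -86
c) -86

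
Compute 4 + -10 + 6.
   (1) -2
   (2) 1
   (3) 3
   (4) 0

First: 4 + -10 = -6
Then: -6 + 6 = 0
4) 0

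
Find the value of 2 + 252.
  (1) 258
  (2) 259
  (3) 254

2 + 252 = 254
3) 254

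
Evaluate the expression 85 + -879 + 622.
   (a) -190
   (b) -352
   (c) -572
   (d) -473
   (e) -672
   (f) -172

First: 85 + -879 = -794
Then: -794 + 622 = -172
f) -172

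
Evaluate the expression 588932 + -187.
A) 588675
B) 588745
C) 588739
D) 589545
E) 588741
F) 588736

588932 + -187 = 588745
B) 588745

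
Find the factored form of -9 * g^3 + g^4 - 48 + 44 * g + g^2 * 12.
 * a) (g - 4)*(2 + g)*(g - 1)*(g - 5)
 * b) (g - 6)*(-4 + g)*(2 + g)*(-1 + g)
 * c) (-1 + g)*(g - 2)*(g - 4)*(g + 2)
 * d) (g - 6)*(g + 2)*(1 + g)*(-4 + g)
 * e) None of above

We need to factor -9 * g^3 + g^4 - 48 + 44 * g + g^2 * 12.
The factored form is (g - 6)*(-4 + g)*(2 + g)*(-1 + g).
b) (g - 6)*(-4 + g)*(2 + g)*(-1 + g)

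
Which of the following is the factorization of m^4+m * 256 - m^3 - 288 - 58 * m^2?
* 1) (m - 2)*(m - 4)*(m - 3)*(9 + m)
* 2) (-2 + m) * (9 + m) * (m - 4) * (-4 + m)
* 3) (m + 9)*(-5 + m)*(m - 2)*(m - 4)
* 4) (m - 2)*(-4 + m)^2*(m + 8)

We need to factor m^4+m * 256 - m^3 - 288 - 58 * m^2.
The factored form is (-2 + m) * (9 + m) * (m - 4) * (-4 + m).
2) (-2 + m) * (9 + m) * (m - 4) * (-4 + m)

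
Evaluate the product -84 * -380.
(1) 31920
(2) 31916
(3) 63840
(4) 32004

-84 * -380 = 31920
1) 31920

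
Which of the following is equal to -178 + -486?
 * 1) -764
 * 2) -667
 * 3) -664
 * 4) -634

-178 + -486 = -664
3) -664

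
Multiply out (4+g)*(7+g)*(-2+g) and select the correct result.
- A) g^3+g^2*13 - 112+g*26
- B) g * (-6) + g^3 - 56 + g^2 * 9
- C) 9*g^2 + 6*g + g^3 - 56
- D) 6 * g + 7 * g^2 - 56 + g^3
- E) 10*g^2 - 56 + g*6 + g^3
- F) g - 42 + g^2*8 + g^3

Expanding (4+g)*(7+g)*(-2+g):
= 9*g^2 + 6*g + g^3 - 56
C) 9*g^2 + 6*g + g^3 - 56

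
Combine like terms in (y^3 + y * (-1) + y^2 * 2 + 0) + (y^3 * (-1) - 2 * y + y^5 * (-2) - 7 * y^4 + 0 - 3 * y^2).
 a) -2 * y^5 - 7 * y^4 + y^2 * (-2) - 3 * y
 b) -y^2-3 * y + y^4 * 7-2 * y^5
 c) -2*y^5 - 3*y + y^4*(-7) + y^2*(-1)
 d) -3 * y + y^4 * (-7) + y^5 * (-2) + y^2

Adding the polynomials and combining like terms:
(y^3 + y*(-1) + y^2*2 + 0) + (y^3*(-1) - 2*y + y^5*(-2) - 7*y^4 + 0 - 3*y^2)
= -2*y^5 - 3*y + y^4*(-7) + y^2*(-1)
c) -2*y^5 - 3*y + y^4*(-7) + y^2*(-1)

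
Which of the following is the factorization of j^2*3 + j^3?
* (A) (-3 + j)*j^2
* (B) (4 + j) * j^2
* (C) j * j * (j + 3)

We need to factor j^2*3 + j^3.
The factored form is j * j * (j + 3).
C) j * j * (j + 3)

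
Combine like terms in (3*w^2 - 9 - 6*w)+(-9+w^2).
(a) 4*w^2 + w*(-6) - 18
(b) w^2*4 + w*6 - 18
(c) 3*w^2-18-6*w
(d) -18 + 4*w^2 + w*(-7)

Adding the polynomials and combining like terms:
(3*w^2 - 9 - 6*w) + (-9 + w^2)
= 4*w^2 + w*(-6) - 18
a) 4*w^2 + w*(-6) - 18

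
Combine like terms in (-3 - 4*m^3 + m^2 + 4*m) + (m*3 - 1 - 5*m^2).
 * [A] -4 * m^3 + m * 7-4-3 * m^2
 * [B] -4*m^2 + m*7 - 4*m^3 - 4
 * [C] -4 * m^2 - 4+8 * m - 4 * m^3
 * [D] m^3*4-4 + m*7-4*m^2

Adding the polynomials and combining like terms:
(-3 - 4*m^3 + m^2 + 4*m) + (m*3 - 1 - 5*m^2)
= -4*m^2 + m*7 - 4*m^3 - 4
B) -4*m^2 + m*7 - 4*m^3 - 4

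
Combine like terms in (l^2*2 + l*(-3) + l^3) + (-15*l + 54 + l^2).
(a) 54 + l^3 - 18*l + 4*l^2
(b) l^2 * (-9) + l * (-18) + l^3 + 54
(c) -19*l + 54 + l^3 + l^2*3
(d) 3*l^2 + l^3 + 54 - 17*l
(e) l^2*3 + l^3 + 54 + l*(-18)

Adding the polynomials and combining like terms:
(l^2*2 + l*(-3) + l^3) + (-15*l + 54 + l^2)
= l^2*3 + l^3 + 54 + l*(-18)
e) l^2*3 + l^3 + 54 + l*(-18)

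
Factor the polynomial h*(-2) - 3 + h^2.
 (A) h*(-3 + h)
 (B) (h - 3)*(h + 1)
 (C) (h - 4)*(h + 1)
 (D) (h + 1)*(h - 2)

We need to factor h*(-2) - 3 + h^2.
The factored form is (h - 3)*(h + 1).
B) (h - 3)*(h + 1)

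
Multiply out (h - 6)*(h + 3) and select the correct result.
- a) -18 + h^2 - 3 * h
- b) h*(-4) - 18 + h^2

Expanding (h - 6)*(h + 3):
= -18 + h^2 - 3 * h
a) -18 + h^2 - 3 * h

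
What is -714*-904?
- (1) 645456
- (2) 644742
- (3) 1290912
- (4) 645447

-714 * -904 = 645456
1) 645456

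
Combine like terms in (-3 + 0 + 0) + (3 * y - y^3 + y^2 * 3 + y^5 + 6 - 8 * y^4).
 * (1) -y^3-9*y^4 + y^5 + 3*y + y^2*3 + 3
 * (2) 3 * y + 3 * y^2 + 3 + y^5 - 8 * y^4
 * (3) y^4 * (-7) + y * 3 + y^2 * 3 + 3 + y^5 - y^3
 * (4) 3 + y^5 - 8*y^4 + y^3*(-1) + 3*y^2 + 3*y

Adding the polynomials and combining like terms:
(-3 + 0 + 0) + (3*y - y^3 + y^2*3 + y^5 + 6 - 8*y^4)
= 3 + y^5 - 8*y^4 + y^3*(-1) + 3*y^2 + 3*y
4) 3 + y^5 - 8*y^4 + y^3*(-1) + 3*y^2 + 3*y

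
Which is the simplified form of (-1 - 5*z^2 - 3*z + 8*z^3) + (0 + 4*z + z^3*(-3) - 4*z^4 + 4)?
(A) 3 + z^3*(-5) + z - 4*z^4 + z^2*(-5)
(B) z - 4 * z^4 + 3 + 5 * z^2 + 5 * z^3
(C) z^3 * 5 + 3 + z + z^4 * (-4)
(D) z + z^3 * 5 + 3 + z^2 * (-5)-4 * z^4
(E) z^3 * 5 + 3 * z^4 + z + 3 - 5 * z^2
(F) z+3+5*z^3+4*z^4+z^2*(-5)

Adding the polynomials and combining like terms:
(-1 - 5*z^2 - 3*z + 8*z^3) + (0 + 4*z + z^3*(-3) - 4*z^4 + 4)
= z + z^3 * 5 + 3 + z^2 * (-5)-4 * z^4
D) z + z^3 * 5 + 3 + z^2 * (-5)-4 * z^4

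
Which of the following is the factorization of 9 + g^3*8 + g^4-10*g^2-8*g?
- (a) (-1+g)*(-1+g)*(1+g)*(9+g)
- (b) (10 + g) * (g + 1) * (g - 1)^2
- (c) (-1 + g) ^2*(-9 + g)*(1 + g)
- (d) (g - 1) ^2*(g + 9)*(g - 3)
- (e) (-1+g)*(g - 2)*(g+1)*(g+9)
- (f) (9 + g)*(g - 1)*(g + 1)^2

We need to factor 9 + g^3*8 + g^4-10*g^2-8*g.
The factored form is (-1+g)*(-1+g)*(1+g)*(9+g).
a) (-1+g)*(-1+g)*(1+g)*(9+g)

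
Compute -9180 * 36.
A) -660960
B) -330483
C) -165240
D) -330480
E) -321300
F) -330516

-9180 * 36 = -330480
D) -330480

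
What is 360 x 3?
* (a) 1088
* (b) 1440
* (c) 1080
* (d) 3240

360 * 3 = 1080
c) 1080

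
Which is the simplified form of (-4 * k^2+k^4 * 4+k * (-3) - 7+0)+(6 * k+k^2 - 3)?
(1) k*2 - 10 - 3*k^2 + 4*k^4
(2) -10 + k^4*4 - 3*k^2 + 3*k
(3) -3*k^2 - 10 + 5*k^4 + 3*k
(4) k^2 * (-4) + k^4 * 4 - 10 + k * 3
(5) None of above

Adding the polynomials and combining like terms:
(-4*k^2 + k^4*4 + k*(-3) - 7 + 0) + (6*k + k^2 - 3)
= -10 + k^4*4 - 3*k^2 + 3*k
2) -10 + k^4*4 - 3*k^2 + 3*k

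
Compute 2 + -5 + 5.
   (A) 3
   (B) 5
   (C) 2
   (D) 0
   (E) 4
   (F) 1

First: 2 + -5 = -3
Then: -3 + 5 = 2
C) 2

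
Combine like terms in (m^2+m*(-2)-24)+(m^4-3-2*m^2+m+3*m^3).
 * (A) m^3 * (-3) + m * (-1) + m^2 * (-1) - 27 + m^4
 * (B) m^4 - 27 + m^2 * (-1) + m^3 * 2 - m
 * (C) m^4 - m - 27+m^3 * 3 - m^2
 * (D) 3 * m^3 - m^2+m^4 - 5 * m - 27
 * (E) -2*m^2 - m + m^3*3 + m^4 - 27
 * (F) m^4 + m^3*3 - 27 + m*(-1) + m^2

Adding the polynomials and combining like terms:
(m^2 + m*(-2) - 24) + (m^4 - 3 - 2*m^2 + m + 3*m^3)
= m^4 - m - 27+m^3 * 3 - m^2
C) m^4 - m - 27+m^3 * 3 - m^2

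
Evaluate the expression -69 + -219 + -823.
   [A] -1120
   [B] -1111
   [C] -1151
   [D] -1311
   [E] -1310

First: -69 + -219 = -288
Then: -288 + -823 = -1111
B) -1111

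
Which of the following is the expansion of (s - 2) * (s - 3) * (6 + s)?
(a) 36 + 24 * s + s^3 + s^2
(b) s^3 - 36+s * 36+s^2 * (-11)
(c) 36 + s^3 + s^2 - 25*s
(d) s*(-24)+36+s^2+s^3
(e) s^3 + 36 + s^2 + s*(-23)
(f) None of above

Expanding (s - 2) * (s - 3) * (6 + s):
= s*(-24)+36+s^2+s^3
d) s*(-24)+36+s^2+s^3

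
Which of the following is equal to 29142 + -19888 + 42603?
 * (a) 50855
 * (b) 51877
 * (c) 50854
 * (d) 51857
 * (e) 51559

First: 29142 + -19888 = 9254
Then: 9254 + 42603 = 51857
d) 51857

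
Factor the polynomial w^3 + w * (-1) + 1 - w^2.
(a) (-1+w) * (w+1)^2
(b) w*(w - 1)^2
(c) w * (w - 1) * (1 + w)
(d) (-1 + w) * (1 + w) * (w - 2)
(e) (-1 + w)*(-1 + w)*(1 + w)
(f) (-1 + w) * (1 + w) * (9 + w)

We need to factor w^3 + w * (-1) + 1 - w^2.
The factored form is (-1 + w)*(-1 + w)*(1 + w).
e) (-1 + w)*(-1 + w)*(1 + w)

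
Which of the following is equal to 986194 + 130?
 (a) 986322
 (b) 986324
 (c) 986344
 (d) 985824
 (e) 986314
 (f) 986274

986194 + 130 = 986324
b) 986324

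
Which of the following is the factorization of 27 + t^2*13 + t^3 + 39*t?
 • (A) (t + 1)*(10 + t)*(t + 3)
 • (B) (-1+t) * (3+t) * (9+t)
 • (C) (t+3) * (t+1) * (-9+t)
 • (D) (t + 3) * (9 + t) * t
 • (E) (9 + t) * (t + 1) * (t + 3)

We need to factor 27 + t^2*13 + t^3 + 39*t.
The factored form is (9 + t) * (t + 1) * (t + 3).
E) (9 + t) * (t + 1) * (t + 3)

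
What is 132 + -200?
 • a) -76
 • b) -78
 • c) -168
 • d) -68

132 + -200 = -68
d) -68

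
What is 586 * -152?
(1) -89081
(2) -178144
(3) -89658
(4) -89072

586 * -152 = -89072
4) -89072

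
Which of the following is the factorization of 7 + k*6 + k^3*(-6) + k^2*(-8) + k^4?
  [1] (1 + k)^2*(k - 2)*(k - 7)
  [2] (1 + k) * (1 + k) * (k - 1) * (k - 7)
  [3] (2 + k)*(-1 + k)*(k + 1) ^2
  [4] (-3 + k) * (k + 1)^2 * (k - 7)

We need to factor 7 + k*6 + k^3*(-6) + k^2*(-8) + k^4.
The factored form is (1 + k) * (1 + k) * (k - 1) * (k - 7).
2) (1 + k) * (1 + k) * (k - 1) * (k - 7)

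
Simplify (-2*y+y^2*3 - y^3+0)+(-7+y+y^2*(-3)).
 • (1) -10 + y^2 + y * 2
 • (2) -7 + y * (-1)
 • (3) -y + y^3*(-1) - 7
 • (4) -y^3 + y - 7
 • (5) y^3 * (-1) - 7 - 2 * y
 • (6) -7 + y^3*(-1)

Adding the polynomials and combining like terms:
(-2*y + y^2*3 - y^3 + 0) + (-7 + y + y^2*(-3))
= -y + y^3*(-1) - 7
3) -y + y^3*(-1) - 7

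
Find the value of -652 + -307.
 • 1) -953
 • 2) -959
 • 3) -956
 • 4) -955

-652 + -307 = -959
2) -959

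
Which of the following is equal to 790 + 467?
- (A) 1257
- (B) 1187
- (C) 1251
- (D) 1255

790 + 467 = 1257
A) 1257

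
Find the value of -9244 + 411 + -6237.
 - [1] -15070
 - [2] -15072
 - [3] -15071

First: -9244 + 411 = -8833
Then: -8833 + -6237 = -15070
1) -15070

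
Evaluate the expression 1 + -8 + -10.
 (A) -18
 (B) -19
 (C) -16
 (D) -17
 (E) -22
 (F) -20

First: 1 + -8 = -7
Then: -7 + -10 = -17
D) -17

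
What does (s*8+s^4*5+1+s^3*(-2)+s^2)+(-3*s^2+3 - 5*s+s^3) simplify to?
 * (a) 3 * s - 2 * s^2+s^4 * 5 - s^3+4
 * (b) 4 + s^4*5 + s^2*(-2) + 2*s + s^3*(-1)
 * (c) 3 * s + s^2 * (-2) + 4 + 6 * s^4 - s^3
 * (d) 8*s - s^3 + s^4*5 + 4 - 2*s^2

Adding the polynomials and combining like terms:
(s*8 + s^4*5 + 1 + s^3*(-2) + s^2) + (-3*s^2 + 3 - 5*s + s^3)
= 3 * s - 2 * s^2+s^4 * 5 - s^3+4
a) 3 * s - 2 * s^2+s^4 * 5 - s^3+4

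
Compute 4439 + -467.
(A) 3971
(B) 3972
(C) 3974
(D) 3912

4439 + -467 = 3972
B) 3972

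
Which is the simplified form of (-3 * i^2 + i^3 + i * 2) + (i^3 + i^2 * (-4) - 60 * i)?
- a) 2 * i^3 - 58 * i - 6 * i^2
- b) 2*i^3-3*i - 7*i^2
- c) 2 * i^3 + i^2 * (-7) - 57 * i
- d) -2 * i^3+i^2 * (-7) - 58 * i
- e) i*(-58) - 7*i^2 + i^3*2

Adding the polynomials and combining like terms:
(-3*i^2 + i^3 + i*2) + (i^3 + i^2*(-4) - 60*i)
= i*(-58) - 7*i^2 + i^3*2
e) i*(-58) - 7*i^2 + i^3*2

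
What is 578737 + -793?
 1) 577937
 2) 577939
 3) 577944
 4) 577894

578737 + -793 = 577944
3) 577944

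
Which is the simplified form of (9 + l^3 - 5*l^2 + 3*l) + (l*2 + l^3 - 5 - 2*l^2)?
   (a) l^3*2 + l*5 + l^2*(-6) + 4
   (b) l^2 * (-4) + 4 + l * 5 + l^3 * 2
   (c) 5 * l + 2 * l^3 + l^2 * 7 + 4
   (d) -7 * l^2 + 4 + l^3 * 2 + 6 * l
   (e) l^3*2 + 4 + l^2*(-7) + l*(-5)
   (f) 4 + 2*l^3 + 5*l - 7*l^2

Adding the polynomials and combining like terms:
(9 + l^3 - 5*l^2 + 3*l) + (l*2 + l^3 - 5 - 2*l^2)
= 4 + 2*l^3 + 5*l - 7*l^2
f) 4 + 2*l^3 + 5*l - 7*l^2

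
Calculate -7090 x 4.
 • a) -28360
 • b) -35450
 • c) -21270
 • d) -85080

-7090 * 4 = -28360
a) -28360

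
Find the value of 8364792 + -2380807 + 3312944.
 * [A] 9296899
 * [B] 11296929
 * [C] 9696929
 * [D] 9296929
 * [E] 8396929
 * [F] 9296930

First: 8364792 + -2380807 = 5983985
Then: 5983985 + 3312944 = 9296929
D) 9296929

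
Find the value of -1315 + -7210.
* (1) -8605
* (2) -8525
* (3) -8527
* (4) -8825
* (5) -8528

-1315 + -7210 = -8525
2) -8525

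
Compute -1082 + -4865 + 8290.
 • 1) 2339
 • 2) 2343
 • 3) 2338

First: -1082 + -4865 = -5947
Then: -5947 + 8290 = 2343
2) 2343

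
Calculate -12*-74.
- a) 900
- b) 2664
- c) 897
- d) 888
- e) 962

-12 * -74 = 888
d) 888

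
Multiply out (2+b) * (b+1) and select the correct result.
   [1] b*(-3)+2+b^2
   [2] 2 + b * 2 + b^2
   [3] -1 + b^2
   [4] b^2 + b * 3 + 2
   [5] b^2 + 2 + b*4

Expanding (2+b) * (b+1):
= b^2 + b * 3 + 2
4) b^2 + b * 3 + 2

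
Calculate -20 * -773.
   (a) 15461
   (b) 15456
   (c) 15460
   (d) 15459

-20 * -773 = 15460
c) 15460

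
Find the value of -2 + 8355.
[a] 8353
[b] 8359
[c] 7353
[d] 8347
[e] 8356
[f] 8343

-2 + 8355 = 8353
a) 8353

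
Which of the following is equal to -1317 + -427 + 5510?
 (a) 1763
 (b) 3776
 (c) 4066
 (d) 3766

First: -1317 + -427 = -1744
Then: -1744 + 5510 = 3766
d) 3766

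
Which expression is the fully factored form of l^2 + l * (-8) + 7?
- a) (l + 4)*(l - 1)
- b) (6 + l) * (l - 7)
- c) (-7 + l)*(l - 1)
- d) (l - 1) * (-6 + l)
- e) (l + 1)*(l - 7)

We need to factor l^2 + l * (-8) + 7.
The factored form is (-7 + l)*(l - 1).
c) (-7 + l)*(l - 1)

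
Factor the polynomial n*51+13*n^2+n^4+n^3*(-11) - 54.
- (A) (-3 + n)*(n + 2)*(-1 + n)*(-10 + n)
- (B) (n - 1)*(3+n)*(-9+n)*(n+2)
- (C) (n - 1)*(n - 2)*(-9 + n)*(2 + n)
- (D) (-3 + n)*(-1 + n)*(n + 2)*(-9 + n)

We need to factor n*51+13*n^2+n^4+n^3*(-11) - 54.
The factored form is (-3 + n)*(-1 + n)*(n + 2)*(-9 + n).
D) (-3 + n)*(-1 + n)*(n + 2)*(-9 + n)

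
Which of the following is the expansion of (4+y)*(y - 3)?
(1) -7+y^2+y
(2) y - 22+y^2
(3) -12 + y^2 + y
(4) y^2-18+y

Expanding (4+y)*(y - 3):
= -12 + y^2 + y
3) -12 + y^2 + y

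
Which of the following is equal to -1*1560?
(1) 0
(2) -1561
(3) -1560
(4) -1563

-1 * 1560 = -1560
3) -1560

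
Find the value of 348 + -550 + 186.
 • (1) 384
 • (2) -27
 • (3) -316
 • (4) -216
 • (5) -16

First: 348 + -550 = -202
Then: -202 + 186 = -16
5) -16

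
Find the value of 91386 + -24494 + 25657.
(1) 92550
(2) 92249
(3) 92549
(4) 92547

First: 91386 + -24494 = 66892
Then: 66892 + 25657 = 92549
3) 92549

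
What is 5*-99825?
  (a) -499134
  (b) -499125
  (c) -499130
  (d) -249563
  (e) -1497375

5 * -99825 = -499125
b) -499125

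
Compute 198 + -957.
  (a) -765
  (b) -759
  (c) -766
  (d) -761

198 + -957 = -759
b) -759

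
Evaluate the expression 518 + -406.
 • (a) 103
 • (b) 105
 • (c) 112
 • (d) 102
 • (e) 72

518 + -406 = 112
c) 112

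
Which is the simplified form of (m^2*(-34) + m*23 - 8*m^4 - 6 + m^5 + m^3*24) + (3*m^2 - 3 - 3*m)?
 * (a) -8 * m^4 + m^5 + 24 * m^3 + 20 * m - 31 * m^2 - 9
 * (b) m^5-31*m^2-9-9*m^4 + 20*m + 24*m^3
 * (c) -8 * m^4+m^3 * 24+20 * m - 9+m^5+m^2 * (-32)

Adding the polynomials and combining like terms:
(m^2*(-34) + m*23 - 8*m^4 - 6 + m^5 + m^3*24) + (3*m^2 - 3 - 3*m)
= -8 * m^4 + m^5 + 24 * m^3 + 20 * m - 31 * m^2 - 9
a) -8 * m^4 + m^5 + 24 * m^3 + 20 * m - 31 * m^2 - 9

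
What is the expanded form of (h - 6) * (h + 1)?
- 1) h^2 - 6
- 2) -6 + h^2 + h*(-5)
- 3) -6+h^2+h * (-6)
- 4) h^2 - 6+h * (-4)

Expanding (h - 6) * (h + 1):
= -6 + h^2 + h*(-5)
2) -6 + h^2 + h*(-5)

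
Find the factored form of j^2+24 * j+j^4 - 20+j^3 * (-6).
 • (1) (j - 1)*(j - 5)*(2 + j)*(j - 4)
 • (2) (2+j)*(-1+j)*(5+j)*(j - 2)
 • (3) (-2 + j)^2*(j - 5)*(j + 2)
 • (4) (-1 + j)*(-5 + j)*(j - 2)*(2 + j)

We need to factor j^2+24 * j+j^4 - 20+j^3 * (-6).
The factored form is (-1 + j)*(-5 + j)*(j - 2)*(2 + j).
4) (-1 + j)*(-5 + j)*(j - 2)*(2 + j)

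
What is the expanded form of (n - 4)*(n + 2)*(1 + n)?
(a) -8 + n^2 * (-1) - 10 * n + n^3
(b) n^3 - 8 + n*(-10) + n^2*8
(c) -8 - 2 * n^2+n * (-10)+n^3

Expanding (n - 4)*(n + 2)*(1 + n):
= -8 + n^2 * (-1) - 10 * n + n^3
a) -8 + n^2 * (-1) - 10 * n + n^3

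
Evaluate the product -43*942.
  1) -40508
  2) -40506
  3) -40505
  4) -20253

-43 * 942 = -40506
2) -40506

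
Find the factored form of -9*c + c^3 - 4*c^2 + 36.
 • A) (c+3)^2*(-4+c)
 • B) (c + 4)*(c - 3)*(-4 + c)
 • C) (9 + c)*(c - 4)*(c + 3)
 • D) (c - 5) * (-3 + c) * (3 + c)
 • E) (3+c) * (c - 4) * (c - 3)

We need to factor -9*c + c^3 - 4*c^2 + 36.
The factored form is (3+c) * (c - 4) * (c - 3).
E) (3+c) * (c - 4) * (c - 3)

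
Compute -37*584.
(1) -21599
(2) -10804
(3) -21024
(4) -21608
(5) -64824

-37 * 584 = -21608
4) -21608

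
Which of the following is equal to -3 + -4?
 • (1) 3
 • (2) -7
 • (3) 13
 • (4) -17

-3 + -4 = -7
2) -7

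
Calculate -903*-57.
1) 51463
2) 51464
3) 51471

-903 * -57 = 51471
3) 51471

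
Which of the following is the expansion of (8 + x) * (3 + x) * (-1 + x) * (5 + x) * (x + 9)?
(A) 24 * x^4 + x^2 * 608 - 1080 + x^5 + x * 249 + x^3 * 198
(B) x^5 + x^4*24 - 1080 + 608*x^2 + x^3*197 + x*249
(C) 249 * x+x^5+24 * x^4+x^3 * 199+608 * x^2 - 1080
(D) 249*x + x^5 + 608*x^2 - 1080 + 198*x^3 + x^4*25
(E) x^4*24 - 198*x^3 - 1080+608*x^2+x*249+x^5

Expanding (8 + x) * (3 + x) * (-1 + x) * (5 + x) * (x + 9):
= 24 * x^4 + x^2 * 608 - 1080 + x^5 + x * 249 + x^3 * 198
A) 24 * x^4 + x^2 * 608 - 1080 + x^5 + x * 249 + x^3 * 198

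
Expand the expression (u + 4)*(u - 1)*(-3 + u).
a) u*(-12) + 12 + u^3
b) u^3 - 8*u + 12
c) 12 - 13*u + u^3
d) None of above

Expanding (u + 4)*(u - 1)*(-3 + u):
= 12 - 13*u + u^3
c) 12 - 13*u + u^3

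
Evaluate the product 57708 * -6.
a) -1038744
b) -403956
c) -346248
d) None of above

57708 * -6 = -346248
c) -346248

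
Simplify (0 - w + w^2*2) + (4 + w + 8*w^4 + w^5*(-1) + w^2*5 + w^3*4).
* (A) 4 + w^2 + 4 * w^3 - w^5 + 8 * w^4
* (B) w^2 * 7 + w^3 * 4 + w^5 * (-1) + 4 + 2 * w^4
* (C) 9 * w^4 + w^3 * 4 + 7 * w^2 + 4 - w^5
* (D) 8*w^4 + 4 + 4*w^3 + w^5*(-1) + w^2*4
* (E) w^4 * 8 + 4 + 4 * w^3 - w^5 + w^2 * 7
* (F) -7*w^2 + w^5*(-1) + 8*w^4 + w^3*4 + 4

Adding the polynomials and combining like terms:
(0 - w + w^2*2) + (4 + w + 8*w^4 + w^5*(-1) + w^2*5 + w^3*4)
= w^4 * 8 + 4 + 4 * w^3 - w^5 + w^2 * 7
E) w^4 * 8 + 4 + 4 * w^3 - w^5 + w^2 * 7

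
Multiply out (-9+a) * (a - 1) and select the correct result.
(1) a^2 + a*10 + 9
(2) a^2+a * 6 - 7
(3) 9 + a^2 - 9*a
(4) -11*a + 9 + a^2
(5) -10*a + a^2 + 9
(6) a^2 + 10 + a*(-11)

Expanding (-9+a) * (a - 1):
= -10*a + a^2 + 9
5) -10*a + a^2 + 9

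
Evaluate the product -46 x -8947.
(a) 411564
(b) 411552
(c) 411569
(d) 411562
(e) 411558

-46 * -8947 = 411562
d) 411562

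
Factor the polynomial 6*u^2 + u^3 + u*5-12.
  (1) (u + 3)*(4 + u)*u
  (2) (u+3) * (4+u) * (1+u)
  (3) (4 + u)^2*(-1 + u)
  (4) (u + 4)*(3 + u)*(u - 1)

We need to factor 6*u^2 + u^3 + u*5-12.
The factored form is (u + 4)*(3 + u)*(u - 1).
4) (u + 4)*(3 + u)*(u - 1)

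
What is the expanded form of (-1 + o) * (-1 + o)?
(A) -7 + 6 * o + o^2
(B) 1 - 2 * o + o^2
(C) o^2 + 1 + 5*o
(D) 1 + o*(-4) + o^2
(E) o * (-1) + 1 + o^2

Expanding (-1 + o) * (-1 + o):
= 1 - 2 * o + o^2
B) 1 - 2 * o + o^2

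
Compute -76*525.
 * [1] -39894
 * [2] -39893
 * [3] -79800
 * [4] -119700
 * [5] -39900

-76 * 525 = -39900
5) -39900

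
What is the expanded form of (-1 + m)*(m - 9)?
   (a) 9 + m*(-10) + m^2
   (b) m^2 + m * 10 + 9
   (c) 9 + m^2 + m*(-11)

Expanding (-1 + m)*(m - 9):
= 9 + m*(-10) + m^2
a) 9 + m*(-10) + m^2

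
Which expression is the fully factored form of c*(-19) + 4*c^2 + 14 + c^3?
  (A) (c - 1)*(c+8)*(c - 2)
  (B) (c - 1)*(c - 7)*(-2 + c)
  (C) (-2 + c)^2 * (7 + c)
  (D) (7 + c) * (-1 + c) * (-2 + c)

We need to factor c*(-19) + 4*c^2 + 14 + c^3.
The factored form is (7 + c) * (-1 + c) * (-2 + c).
D) (7 + c) * (-1 + c) * (-2 + c)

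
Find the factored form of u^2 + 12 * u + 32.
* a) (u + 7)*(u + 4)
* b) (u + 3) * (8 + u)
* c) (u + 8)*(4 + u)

We need to factor u^2 + 12 * u + 32.
The factored form is (u + 8)*(4 + u).
c) (u + 8)*(4 + u)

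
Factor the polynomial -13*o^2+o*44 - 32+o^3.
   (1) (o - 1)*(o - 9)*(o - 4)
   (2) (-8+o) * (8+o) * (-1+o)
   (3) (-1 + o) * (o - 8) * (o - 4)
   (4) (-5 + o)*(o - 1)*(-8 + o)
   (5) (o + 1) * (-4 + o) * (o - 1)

We need to factor -13*o^2+o*44 - 32+o^3.
The factored form is (-1 + o) * (o - 8) * (o - 4).
3) (-1 + o) * (o - 8) * (o - 4)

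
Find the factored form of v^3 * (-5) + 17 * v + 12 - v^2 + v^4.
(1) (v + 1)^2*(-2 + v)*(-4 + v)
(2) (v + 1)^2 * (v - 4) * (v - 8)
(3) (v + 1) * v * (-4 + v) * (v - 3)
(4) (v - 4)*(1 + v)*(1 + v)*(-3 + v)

We need to factor v^3 * (-5) + 17 * v + 12 - v^2 + v^4.
The factored form is (v - 4)*(1 + v)*(1 + v)*(-3 + v).
4) (v - 4)*(1 + v)*(1 + v)*(-3 + v)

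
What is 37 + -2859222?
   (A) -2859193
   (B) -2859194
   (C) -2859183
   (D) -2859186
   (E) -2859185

37 + -2859222 = -2859185
E) -2859185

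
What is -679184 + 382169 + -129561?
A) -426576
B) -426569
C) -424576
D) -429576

First: -679184 + 382169 = -297015
Then: -297015 + -129561 = -426576
A) -426576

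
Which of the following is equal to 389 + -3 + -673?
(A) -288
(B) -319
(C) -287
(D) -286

First: 389 + -3 = 386
Then: 386 + -673 = -287
C) -287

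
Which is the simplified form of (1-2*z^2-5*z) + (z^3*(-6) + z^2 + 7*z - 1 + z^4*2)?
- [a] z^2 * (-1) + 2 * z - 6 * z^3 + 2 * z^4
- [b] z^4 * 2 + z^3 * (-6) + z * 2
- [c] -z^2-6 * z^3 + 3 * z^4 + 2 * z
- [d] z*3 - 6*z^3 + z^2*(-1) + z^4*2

Adding the polynomials and combining like terms:
(1 - 2*z^2 - 5*z) + (z^3*(-6) + z^2 + 7*z - 1 + z^4*2)
= z^2 * (-1) + 2 * z - 6 * z^3 + 2 * z^4
a) z^2 * (-1) + 2 * z - 6 * z^3 + 2 * z^4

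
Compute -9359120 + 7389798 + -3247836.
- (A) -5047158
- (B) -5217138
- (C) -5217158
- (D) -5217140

First: -9359120 + 7389798 = -1969322
Then: -1969322 + -3247836 = -5217158
C) -5217158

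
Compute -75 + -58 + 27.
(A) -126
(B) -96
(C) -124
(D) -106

First: -75 + -58 = -133
Then: -133 + 27 = -106
D) -106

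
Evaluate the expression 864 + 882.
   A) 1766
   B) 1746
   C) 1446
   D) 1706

864 + 882 = 1746
B) 1746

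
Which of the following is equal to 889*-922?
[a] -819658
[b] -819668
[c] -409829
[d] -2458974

889 * -922 = -819658
a) -819658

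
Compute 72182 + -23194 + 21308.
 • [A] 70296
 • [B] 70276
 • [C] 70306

First: 72182 + -23194 = 48988
Then: 48988 + 21308 = 70296
A) 70296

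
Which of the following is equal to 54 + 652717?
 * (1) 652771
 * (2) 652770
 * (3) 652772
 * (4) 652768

54 + 652717 = 652771
1) 652771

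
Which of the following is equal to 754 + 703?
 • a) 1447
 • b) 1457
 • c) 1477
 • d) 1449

754 + 703 = 1457
b) 1457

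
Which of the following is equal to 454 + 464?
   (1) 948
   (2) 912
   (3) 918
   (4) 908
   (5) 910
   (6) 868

454 + 464 = 918
3) 918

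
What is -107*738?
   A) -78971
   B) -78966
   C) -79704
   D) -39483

-107 * 738 = -78966
B) -78966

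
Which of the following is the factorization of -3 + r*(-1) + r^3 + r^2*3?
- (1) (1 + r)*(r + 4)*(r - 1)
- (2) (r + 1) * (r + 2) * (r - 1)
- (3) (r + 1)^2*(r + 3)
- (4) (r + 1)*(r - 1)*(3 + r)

We need to factor -3 + r*(-1) + r^3 + r^2*3.
The factored form is (r + 1)*(r - 1)*(3 + r).
4) (r + 1)*(r - 1)*(3 + r)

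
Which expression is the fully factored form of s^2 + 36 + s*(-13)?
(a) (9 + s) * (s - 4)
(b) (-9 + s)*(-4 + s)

We need to factor s^2 + 36 + s*(-13).
The factored form is (-9 + s)*(-4 + s).
b) (-9 + s)*(-4 + s)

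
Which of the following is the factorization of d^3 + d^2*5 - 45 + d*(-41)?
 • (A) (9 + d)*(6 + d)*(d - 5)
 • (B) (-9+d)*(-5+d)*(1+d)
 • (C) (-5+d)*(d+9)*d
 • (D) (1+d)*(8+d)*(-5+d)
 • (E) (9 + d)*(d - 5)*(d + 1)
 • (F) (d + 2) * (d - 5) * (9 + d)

We need to factor d^3 + d^2*5 - 45 + d*(-41).
The factored form is (9 + d)*(d - 5)*(d + 1).
E) (9 + d)*(d - 5)*(d + 1)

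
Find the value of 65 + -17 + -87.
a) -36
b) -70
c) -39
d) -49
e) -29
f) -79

First: 65 + -17 = 48
Then: 48 + -87 = -39
c) -39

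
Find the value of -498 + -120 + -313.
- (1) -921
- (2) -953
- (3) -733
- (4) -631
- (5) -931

First: -498 + -120 = -618
Then: -618 + -313 = -931
5) -931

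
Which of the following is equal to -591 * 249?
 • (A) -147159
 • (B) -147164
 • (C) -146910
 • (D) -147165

-591 * 249 = -147159
A) -147159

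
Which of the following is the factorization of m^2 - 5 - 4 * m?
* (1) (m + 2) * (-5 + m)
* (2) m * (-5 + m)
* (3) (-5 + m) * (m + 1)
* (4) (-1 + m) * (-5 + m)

We need to factor m^2 - 5 - 4 * m.
The factored form is (-5 + m) * (m + 1).
3) (-5 + m) * (m + 1)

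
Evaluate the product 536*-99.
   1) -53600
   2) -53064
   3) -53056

536 * -99 = -53064
2) -53064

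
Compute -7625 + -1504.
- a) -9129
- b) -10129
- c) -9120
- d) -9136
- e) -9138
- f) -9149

-7625 + -1504 = -9129
a) -9129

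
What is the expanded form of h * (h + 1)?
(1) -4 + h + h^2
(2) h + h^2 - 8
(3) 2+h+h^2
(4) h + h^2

Expanding h * (h + 1):
= h + h^2
4) h + h^2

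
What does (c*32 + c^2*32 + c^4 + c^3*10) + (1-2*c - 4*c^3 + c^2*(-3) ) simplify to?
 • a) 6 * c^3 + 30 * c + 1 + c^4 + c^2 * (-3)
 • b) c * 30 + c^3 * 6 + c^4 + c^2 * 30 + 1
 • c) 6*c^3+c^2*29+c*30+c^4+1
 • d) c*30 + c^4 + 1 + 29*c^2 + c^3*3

Adding the polynomials and combining like terms:
(c*32 + c^2*32 + c^4 + c^3*10) + (1 - 2*c - 4*c^3 + c^2*(-3))
= 6*c^3+c^2*29+c*30+c^4+1
c) 6*c^3+c^2*29+c*30+c^4+1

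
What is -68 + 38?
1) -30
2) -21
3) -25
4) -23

-68 + 38 = -30
1) -30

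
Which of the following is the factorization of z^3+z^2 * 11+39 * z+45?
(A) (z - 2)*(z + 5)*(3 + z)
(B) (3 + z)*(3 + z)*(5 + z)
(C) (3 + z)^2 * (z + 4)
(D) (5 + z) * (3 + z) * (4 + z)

We need to factor z^3+z^2 * 11+39 * z+45.
The factored form is (3 + z)*(3 + z)*(5 + z).
B) (3 + z)*(3 + z)*(5 + z)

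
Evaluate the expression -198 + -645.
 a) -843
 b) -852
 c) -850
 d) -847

-198 + -645 = -843
a) -843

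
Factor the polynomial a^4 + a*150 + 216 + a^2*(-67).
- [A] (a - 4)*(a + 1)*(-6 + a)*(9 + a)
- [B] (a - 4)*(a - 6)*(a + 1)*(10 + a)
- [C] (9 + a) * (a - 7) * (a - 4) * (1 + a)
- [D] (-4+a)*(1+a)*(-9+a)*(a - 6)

We need to factor a^4 + a*150 + 216 + a^2*(-67).
The factored form is (a - 4)*(a + 1)*(-6 + a)*(9 + a).
A) (a - 4)*(a + 1)*(-6 + a)*(9 + a)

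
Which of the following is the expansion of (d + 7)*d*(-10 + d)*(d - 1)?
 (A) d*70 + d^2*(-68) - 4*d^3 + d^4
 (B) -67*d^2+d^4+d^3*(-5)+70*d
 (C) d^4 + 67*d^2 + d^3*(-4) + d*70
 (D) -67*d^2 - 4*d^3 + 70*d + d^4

Expanding (d + 7)*d*(-10 + d)*(d - 1):
= -67*d^2 - 4*d^3 + 70*d + d^4
D) -67*d^2 - 4*d^3 + 70*d + d^4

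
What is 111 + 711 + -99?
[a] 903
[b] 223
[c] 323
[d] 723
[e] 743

First: 111 + 711 = 822
Then: 822 + -99 = 723
d) 723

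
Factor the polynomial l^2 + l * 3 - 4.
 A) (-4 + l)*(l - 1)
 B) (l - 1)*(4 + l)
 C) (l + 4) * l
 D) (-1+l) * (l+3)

We need to factor l^2 + l * 3 - 4.
The factored form is (l - 1)*(4 + l).
B) (l - 1)*(4 + l)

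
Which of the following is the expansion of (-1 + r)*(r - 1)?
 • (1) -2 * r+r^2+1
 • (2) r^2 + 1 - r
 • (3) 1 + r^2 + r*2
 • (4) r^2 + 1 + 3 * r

Expanding (-1 + r)*(r - 1):
= -2 * r+r^2+1
1) -2 * r+r^2+1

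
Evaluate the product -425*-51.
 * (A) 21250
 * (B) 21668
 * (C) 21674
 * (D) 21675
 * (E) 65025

-425 * -51 = 21675
D) 21675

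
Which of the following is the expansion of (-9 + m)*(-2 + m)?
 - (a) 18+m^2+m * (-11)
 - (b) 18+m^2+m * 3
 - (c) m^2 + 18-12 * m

Expanding (-9 + m)*(-2 + m):
= 18+m^2+m * (-11)
a) 18+m^2+m * (-11)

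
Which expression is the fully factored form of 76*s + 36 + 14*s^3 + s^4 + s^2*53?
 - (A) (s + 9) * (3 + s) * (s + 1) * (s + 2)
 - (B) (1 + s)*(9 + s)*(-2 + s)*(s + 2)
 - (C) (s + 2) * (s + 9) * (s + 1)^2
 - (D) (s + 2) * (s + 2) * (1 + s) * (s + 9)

We need to factor 76*s + 36 + 14*s^3 + s^4 + s^2*53.
The factored form is (s + 2) * (s + 2) * (1 + s) * (s + 9).
D) (s + 2) * (s + 2) * (1 + s) * (s + 9)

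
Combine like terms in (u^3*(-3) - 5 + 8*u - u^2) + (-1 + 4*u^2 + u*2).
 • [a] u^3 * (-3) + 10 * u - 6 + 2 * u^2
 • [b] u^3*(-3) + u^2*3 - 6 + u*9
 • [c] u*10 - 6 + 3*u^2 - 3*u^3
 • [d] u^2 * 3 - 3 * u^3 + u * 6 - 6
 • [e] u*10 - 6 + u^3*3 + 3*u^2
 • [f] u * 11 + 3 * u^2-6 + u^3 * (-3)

Adding the polynomials and combining like terms:
(u^3*(-3) - 5 + 8*u - u^2) + (-1 + 4*u^2 + u*2)
= u*10 - 6 + 3*u^2 - 3*u^3
c) u*10 - 6 + 3*u^2 - 3*u^3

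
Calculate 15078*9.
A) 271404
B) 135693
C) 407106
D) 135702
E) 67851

15078 * 9 = 135702
D) 135702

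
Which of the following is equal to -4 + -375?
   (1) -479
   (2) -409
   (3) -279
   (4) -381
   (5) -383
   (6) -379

-4 + -375 = -379
6) -379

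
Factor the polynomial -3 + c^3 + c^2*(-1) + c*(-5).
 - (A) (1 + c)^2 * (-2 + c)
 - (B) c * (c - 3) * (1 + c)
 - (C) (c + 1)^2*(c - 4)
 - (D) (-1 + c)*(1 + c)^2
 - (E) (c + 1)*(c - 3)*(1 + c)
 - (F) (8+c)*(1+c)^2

We need to factor -3 + c^3 + c^2*(-1) + c*(-5).
The factored form is (c + 1)*(c - 3)*(1 + c).
E) (c + 1)*(c - 3)*(1 + c)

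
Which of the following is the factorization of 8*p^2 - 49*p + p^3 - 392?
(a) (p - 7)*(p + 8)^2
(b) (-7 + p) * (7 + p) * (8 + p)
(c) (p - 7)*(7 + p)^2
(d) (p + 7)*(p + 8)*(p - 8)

We need to factor 8*p^2 - 49*p + p^3 - 392.
The factored form is (-7 + p) * (7 + p) * (8 + p).
b) (-7 + p) * (7 + p) * (8 + p)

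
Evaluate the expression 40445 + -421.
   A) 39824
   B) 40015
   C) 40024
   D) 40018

40445 + -421 = 40024
C) 40024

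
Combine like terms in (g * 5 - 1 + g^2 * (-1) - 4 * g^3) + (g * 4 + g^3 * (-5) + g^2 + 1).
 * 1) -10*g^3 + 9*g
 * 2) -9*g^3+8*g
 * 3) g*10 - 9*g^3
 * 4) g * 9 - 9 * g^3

Adding the polynomials and combining like terms:
(g*5 - 1 + g^2*(-1) - 4*g^3) + (g*4 + g^3*(-5) + g^2 + 1)
= g * 9 - 9 * g^3
4) g * 9 - 9 * g^3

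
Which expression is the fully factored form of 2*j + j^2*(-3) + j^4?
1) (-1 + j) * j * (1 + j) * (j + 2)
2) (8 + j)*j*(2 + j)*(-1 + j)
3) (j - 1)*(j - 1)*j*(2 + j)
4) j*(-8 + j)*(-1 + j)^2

We need to factor 2*j + j^2*(-3) + j^4.
The factored form is (j - 1)*(j - 1)*j*(2 + j).
3) (j - 1)*(j - 1)*j*(2 + j)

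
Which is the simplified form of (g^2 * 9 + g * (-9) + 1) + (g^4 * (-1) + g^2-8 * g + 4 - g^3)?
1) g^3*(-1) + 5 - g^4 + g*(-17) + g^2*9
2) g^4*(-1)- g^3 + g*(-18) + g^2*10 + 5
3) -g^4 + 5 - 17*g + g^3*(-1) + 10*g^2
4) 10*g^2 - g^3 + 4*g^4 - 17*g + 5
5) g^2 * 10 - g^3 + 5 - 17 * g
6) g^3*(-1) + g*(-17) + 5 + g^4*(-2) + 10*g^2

Adding the polynomials and combining like terms:
(g^2*9 + g*(-9) + 1) + (g^4*(-1) + g^2 - 8*g + 4 - g^3)
= -g^4 + 5 - 17*g + g^3*(-1) + 10*g^2
3) -g^4 + 5 - 17*g + g^3*(-1) + 10*g^2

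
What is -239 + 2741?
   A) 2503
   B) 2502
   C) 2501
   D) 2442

-239 + 2741 = 2502
B) 2502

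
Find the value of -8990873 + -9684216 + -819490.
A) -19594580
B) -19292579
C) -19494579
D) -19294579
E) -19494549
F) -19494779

First: -8990873 + -9684216 = -18675089
Then: -18675089 + -819490 = -19494579
C) -19494579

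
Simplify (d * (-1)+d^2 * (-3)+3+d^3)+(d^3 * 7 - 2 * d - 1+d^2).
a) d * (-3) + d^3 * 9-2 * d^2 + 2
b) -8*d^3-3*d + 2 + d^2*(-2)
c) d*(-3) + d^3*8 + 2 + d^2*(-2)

Adding the polynomials and combining like terms:
(d*(-1) + d^2*(-3) + 3 + d^3) + (d^3*7 - 2*d - 1 + d^2)
= d*(-3) + d^3*8 + 2 + d^2*(-2)
c) d*(-3) + d^3*8 + 2 + d^2*(-2)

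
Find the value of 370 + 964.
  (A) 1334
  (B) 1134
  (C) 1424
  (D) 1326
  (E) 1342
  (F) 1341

370 + 964 = 1334
A) 1334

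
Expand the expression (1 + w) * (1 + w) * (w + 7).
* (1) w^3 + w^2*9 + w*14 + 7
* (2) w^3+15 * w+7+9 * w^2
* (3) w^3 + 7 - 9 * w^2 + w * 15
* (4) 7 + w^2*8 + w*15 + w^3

Expanding (1 + w) * (1 + w) * (w + 7):
= w^3+15 * w+7+9 * w^2
2) w^3+15 * w+7+9 * w^2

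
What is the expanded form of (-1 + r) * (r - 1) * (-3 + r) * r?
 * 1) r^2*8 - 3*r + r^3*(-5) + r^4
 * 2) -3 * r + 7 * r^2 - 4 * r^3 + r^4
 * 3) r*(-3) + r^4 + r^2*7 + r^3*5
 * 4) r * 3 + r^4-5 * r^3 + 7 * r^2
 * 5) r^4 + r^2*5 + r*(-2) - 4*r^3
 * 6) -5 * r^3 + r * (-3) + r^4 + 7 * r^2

Expanding (-1 + r) * (r - 1) * (-3 + r) * r:
= -5 * r^3 + r * (-3) + r^4 + 7 * r^2
6) -5 * r^3 + r * (-3) + r^4 + 7 * r^2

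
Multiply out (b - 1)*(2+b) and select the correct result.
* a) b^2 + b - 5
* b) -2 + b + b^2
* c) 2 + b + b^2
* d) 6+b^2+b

Expanding (b - 1)*(2+b):
= -2 + b + b^2
b) -2 + b + b^2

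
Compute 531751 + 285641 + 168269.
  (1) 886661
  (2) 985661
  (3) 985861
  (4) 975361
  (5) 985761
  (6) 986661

First: 531751 + 285641 = 817392
Then: 817392 + 168269 = 985661
2) 985661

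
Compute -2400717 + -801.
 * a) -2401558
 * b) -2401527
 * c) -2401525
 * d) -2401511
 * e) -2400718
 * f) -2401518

-2400717 + -801 = -2401518
f) -2401518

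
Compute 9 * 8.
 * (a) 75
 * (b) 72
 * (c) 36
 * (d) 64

9 * 8 = 72
b) 72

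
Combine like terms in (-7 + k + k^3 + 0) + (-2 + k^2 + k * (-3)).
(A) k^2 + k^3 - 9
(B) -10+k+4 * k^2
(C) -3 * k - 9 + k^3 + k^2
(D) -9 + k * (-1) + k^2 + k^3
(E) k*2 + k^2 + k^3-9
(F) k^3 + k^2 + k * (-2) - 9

Adding the polynomials and combining like terms:
(-7 + k + k^3 + 0) + (-2 + k^2 + k*(-3))
= k^3 + k^2 + k * (-2) - 9
F) k^3 + k^2 + k * (-2) - 9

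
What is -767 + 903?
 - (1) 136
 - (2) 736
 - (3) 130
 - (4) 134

-767 + 903 = 136
1) 136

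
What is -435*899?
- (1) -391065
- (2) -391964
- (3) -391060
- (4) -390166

-435 * 899 = -391065
1) -391065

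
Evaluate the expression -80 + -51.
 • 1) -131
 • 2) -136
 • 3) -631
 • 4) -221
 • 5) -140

-80 + -51 = -131
1) -131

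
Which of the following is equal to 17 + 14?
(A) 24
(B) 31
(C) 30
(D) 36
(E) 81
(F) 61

17 + 14 = 31
B) 31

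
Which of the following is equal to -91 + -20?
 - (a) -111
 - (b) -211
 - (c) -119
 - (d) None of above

-91 + -20 = -111
a) -111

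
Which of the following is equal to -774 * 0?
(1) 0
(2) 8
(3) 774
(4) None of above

-774 * 0 = 0
1) 0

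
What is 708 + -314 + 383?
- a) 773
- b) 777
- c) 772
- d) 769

First: 708 + -314 = 394
Then: 394 + 383 = 777
b) 777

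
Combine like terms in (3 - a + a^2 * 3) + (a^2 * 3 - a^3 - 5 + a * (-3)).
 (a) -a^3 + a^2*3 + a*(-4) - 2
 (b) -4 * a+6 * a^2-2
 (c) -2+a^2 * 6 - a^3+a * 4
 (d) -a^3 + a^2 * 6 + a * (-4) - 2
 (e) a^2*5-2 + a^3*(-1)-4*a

Adding the polynomials and combining like terms:
(3 - a + a^2*3) + (a^2*3 - a^3 - 5 + a*(-3))
= -a^3 + a^2 * 6 + a * (-4) - 2
d) -a^3 + a^2 * 6 + a * (-4) - 2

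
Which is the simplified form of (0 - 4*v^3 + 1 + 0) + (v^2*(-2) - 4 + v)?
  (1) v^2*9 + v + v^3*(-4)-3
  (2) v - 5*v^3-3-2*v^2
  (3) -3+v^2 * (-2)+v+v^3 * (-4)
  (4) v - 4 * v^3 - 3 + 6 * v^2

Adding the polynomials and combining like terms:
(0 - 4*v^3 + 1 + 0) + (v^2*(-2) - 4 + v)
= -3+v^2 * (-2)+v+v^3 * (-4)
3) -3+v^2 * (-2)+v+v^3 * (-4)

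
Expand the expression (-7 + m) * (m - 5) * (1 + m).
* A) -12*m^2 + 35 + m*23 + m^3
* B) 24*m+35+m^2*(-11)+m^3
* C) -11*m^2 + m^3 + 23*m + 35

Expanding (-7 + m) * (m - 5) * (1 + m):
= -11*m^2 + m^3 + 23*m + 35
C) -11*m^2 + m^3 + 23*m + 35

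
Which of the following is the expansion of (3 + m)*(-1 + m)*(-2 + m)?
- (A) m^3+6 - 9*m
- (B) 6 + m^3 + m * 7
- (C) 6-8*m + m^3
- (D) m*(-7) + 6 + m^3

Expanding (3 + m)*(-1 + m)*(-2 + m):
= m*(-7) + 6 + m^3
D) m*(-7) + 6 + m^3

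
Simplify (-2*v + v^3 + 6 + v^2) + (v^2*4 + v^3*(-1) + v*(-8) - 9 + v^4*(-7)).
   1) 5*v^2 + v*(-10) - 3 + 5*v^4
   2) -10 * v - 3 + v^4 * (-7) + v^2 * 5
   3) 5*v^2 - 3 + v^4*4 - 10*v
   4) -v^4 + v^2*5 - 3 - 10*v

Adding the polynomials and combining like terms:
(-2*v + v^3 + 6 + v^2) + (v^2*4 + v^3*(-1) + v*(-8) - 9 + v^4*(-7))
= -10 * v - 3 + v^4 * (-7) + v^2 * 5
2) -10 * v - 3 + v^4 * (-7) + v^2 * 5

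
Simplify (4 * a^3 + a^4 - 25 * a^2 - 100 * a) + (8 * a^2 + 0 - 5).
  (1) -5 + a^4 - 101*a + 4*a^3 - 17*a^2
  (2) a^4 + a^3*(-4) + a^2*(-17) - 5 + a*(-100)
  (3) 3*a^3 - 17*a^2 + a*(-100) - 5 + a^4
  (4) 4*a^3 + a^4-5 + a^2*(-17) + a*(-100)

Adding the polynomials and combining like terms:
(4*a^3 + a^4 - 25*a^2 - 100*a) + (8*a^2 + 0 - 5)
= 4*a^3 + a^4-5 + a^2*(-17) + a*(-100)
4) 4*a^3 + a^4-5 + a^2*(-17) + a*(-100)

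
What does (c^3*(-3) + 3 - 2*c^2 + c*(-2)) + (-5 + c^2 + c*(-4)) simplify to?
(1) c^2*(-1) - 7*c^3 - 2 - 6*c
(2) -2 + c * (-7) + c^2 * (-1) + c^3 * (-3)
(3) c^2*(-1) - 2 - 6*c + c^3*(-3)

Adding the polynomials and combining like terms:
(c^3*(-3) + 3 - 2*c^2 + c*(-2)) + (-5 + c^2 + c*(-4))
= c^2*(-1) - 2 - 6*c + c^3*(-3)
3) c^2*(-1) - 2 - 6*c + c^3*(-3)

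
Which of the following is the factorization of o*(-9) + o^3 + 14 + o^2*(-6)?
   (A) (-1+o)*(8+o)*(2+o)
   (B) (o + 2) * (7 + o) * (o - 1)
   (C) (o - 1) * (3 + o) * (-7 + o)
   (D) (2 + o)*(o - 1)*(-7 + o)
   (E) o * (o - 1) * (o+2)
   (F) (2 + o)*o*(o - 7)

We need to factor o*(-9) + o^3 + 14 + o^2*(-6).
The factored form is (2 + o)*(o - 1)*(-7 + o).
D) (2 + o)*(o - 1)*(-7 + o)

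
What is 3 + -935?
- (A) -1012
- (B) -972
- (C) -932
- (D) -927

3 + -935 = -932
C) -932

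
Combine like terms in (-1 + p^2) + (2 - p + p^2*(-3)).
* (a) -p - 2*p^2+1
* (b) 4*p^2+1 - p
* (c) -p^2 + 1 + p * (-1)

Adding the polynomials and combining like terms:
(-1 + p^2) + (2 - p + p^2*(-3))
= -p - 2*p^2+1
a) -p - 2*p^2+1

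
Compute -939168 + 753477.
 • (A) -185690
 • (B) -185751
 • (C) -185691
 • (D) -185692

-939168 + 753477 = -185691
C) -185691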